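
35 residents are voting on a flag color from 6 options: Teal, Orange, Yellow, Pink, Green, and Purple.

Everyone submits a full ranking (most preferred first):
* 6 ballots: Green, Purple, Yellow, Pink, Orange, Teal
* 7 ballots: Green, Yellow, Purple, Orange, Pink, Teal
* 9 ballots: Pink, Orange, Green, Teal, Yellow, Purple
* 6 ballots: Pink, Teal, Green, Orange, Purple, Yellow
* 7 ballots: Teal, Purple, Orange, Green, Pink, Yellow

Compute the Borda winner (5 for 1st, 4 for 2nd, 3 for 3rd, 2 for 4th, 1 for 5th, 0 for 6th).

Teal: 6×0 + 7×0 + 9×2 + 6×4 + 7×5 = 77
Orange: 6×1 + 7×2 + 9×4 + 6×2 + 7×3 = 89
Yellow: 6×3 + 7×4 + 9×1 + 6×0 + 7×0 = 55
Pink: 6×2 + 7×1 + 9×5 + 6×5 + 7×1 = 101
Green: 6×5 + 7×5 + 9×3 + 6×3 + 7×2 = 124
Purple: 6×4 + 7×3 + 9×0 + 6×1 + 7×4 = 79

Green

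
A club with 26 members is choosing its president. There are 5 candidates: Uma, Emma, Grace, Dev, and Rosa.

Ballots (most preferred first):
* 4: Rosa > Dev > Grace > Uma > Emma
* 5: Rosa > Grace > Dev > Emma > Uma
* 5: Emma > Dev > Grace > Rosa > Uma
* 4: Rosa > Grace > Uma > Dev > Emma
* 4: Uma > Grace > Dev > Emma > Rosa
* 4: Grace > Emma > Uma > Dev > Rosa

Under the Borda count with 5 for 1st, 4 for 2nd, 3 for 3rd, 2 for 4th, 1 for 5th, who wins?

Grace

Uma: 4×2 + 5×1 + 5×1 + 4×3 + 4×5 + 4×3 = 62
Emma: 4×1 + 5×2 + 5×5 + 4×1 + 4×2 + 4×4 = 67
Grace: 4×3 + 5×4 + 5×3 + 4×4 + 4×4 + 4×5 = 99
Dev: 4×4 + 5×3 + 5×4 + 4×2 + 4×3 + 4×2 = 79
Rosa: 4×5 + 5×5 + 5×2 + 4×5 + 4×1 + 4×1 = 83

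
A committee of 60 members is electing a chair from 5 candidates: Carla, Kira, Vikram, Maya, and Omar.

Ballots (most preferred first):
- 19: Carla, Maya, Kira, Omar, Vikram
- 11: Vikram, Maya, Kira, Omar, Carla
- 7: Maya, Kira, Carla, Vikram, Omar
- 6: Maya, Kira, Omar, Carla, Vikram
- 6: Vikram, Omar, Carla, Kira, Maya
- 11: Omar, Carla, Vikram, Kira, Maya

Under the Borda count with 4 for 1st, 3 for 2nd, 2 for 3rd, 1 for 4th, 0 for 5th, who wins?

Carla: 19×4 + 11×0 + 7×2 + 6×1 + 6×2 + 11×3 = 141
Kira: 19×2 + 11×2 + 7×3 + 6×3 + 6×1 + 11×1 = 116
Vikram: 19×0 + 11×4 + 7×1 + 6×0 + 6×4 + 11×2 = 97
Maya: 19×3 + 11×3 + 7×4 + 6×4 + 6×0 + 11×0 = 142
Omar: 19×1 + 11×1 + 7×0 + 6×2 + 6×3 + 11×4 = 104

Maya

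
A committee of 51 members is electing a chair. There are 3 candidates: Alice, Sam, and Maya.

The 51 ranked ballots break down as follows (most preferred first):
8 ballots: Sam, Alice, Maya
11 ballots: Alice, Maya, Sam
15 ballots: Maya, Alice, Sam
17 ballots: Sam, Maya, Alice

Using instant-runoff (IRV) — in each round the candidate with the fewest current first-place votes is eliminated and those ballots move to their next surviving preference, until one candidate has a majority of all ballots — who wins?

Round 1: Alice 11, Sam 25, Maya 15. Alice eliminated.
Round 2: Sam 25, Maya 26. Maya has a majority (≥26).

Maya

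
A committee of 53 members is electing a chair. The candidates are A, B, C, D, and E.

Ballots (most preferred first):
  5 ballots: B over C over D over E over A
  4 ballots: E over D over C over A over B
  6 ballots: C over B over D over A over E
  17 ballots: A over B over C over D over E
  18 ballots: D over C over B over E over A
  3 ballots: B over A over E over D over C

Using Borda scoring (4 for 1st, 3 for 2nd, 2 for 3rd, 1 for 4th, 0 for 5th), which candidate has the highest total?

B

A: 5×0 + 4×1 + 6×1 + 17×4 + 18×0 + 3×3 = 87
B: 5×4 + 4×0 + 6×3 + 17×3 + 18×2 + 3×4 = 137
C: 5×3 + 4×2 + 6×4 + 17×2 + 18×3 + 3×0 = 135
D: 5×2 + 4×3 + 6×2 + 17×1 + 18×4 + 3×1 = 126
E: 5×1 + 4×4 + 6×0 + 17×0 + 18×1 + 3×2 = 45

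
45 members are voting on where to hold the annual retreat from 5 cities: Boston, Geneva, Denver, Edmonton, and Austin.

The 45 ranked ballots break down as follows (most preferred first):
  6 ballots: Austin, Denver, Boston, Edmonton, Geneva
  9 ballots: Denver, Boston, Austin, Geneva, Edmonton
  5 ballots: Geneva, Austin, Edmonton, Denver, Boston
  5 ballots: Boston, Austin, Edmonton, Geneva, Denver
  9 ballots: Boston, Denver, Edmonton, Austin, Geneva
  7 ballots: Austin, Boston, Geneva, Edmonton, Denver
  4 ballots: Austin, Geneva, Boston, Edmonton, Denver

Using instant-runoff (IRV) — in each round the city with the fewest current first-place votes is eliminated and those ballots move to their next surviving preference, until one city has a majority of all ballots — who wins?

Boston

Round 1: Boston 14, Geneva 5, Denver 9, Edmonton 0, Austin 17. Edmonton eliminated.
Round 2: Boston 14, Geneva 5, Denver 9, Austin 17. Geneva eliminated.
Round 3: Boston 14, Denver 9, Austin 22. Denver eliminated.
Round 4: Boston 23, Austin 22. Boston has a majority (≥23).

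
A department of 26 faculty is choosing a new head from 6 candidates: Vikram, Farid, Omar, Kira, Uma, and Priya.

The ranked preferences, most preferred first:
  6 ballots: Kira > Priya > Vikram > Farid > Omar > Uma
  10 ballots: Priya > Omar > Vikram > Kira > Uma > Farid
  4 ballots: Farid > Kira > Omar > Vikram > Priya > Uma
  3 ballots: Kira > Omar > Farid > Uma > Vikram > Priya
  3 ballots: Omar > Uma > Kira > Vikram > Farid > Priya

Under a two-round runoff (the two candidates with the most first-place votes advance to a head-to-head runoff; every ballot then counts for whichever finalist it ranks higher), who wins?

Round 1 first-place votes: Vikram 0, Farid 4, Omar 3, Kira 9, Uma 0, Priya 10. Priya and Kira advance.
Runoff: Priya is ranked above Kira on 10 ballots, Kira above Priya on 16.

Kira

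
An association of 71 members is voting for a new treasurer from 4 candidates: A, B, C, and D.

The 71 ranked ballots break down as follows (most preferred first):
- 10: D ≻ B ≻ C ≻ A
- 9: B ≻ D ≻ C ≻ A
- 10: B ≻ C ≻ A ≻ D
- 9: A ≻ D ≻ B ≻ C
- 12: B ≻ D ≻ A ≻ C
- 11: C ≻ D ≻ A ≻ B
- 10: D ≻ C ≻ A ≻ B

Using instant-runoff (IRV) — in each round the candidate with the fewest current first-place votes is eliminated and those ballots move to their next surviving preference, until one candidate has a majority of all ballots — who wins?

Round 1: A 9, B 31, C 11, D 20. A eliminated.
Round 2: B 31, C 11, D 29. C eliminated.
Round 3: B 31, D 40. D has a majority (≥36).

D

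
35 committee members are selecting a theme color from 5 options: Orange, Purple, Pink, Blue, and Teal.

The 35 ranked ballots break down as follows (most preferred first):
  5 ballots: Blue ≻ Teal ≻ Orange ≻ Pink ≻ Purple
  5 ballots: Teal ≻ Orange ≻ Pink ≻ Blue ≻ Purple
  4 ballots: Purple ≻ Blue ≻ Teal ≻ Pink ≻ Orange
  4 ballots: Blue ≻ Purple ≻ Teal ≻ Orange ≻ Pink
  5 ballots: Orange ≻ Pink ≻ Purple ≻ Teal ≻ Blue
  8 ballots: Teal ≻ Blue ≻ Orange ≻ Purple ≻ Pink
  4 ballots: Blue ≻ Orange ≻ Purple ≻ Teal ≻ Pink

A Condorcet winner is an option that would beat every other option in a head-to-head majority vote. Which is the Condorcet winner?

Teal vs Orange: 26–9
Teal vs Purple: 18–17
Teal vs Pink: 30–5
Teal vs Blue: 18–17
Teal beats every other option.

Teal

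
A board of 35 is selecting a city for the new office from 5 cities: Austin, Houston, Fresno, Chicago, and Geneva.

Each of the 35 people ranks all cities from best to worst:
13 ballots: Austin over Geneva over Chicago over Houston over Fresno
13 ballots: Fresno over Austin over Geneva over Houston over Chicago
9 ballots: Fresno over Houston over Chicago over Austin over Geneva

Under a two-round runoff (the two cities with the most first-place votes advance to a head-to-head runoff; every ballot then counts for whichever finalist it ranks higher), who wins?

Round 1 first-place votes: Austin 13, Houston 0, Fresno 22, Chicago 0, Geneva 0. Fresno and Austin advance.
Runoff: Fresno is ranked above Austin on 22 ballots, Austin above Fresno on 13.

Fresno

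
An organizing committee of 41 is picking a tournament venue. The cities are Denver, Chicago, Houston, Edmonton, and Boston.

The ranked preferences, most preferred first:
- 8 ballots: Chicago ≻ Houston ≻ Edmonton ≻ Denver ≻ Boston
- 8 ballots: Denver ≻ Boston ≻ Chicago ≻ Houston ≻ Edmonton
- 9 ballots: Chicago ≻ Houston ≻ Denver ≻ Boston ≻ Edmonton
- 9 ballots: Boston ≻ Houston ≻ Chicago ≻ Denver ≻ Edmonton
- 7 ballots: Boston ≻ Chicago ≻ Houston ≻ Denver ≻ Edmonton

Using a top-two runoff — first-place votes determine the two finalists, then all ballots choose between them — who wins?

Boston

Round 1 first-place votes: Denver 8, Chicago 17, Houston 0, Edmonton 0, Boston 16. Chicago and Boston advance.
Runoff: Chicago is ranked above Boston on 17 ballots, Boston above Chicago on 24.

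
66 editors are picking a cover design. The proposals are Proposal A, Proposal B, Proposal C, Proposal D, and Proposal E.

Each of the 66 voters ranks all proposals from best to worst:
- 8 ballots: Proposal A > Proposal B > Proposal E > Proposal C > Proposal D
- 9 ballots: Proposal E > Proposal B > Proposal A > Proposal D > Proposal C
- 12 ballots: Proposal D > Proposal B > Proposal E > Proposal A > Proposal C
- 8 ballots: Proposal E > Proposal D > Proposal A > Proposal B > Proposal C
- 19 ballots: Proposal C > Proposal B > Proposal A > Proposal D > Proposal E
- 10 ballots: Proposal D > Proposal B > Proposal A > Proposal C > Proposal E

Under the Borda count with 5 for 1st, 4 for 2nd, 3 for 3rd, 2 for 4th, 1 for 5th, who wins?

Proposal A: 8×5 + 9×3 + 12×2 + 8×3 + 19×3 + 10×3 = 202
Proposal B: 8×4 + 9×4 + 12×4 + 8×2 + 19×4 + 10×4 = 248
Proposal C: 8×2 + 9×1 + 12×1 + 8×1 + 19×5 + 10×2 = 160
Proposal D: 8×1 + 9×2 + 12×5 + 8×4 + 19×2 + 10×5 = 206
Proposal E: 8×3 + 9×5 + 12×3 + 8×5 + 19×1 + 10×1 = 174

Proposal B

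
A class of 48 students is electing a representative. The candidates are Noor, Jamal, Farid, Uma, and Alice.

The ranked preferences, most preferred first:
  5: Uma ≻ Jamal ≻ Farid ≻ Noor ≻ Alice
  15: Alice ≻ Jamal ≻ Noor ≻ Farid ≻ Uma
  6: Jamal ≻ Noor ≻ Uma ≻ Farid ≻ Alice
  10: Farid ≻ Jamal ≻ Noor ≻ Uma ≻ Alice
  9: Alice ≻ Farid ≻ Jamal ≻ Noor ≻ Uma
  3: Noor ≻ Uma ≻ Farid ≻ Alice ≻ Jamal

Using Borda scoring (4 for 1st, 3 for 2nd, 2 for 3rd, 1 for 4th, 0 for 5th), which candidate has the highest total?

Jamal

Noor: 5×1 + 15×2 + 6×3 + 10×2 + 9×1 + 3×4 = 94
Jamal: 5×3 + 15×3 + 6×4 + 10×3 + 9×2 + 3×0 = 132
Farid: 5×2 + 15×1 + 6×1 + 10×4 + 9×3 + 3×2 = 104
Uma: 5×4 + 15×0 + 6×2 + 10×1 + 9×0 + 3×3 = 51
Alice: 5×0 + 15×4 + 6×0 + 10×0 + 9×4 + 3×1 = 99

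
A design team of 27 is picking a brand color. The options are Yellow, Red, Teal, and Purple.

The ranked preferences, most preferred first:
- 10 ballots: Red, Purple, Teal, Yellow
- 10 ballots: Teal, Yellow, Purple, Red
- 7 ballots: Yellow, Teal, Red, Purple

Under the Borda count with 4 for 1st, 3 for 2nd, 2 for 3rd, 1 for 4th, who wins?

Teal

Yellow: 10×1 + 10×3 + 7×4 = 68
Red: 10×4 + 10×1 + 7×2 = 64
Teal: 10×2 + 10×4 + 7×3 = 81
Purple: 10×3 + 10×2 + 7×1 = 57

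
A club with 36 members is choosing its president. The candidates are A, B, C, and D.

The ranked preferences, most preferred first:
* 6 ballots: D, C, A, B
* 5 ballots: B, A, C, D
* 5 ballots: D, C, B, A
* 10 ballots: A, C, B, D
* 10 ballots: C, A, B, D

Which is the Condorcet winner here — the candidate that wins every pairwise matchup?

C

C vs A: 21–15
C vs B: 31–5
C vs D: 25–11
C beats every other candidate.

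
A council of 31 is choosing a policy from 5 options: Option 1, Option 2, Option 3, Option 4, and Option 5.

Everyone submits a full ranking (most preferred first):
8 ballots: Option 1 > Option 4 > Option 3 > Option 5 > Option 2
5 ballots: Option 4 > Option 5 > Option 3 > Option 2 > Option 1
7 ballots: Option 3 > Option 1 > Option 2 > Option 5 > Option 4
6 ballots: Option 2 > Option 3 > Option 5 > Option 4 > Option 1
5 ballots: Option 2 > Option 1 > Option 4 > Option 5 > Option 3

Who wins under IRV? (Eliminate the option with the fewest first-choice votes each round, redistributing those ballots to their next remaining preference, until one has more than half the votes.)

Option 3

Round 1: Option 1 8, Option 2 11, Option 3 7, Option 4 5, Option 5 0. Option 5 eliminated.
Round 2: Option 1 8, Option 2 11, Option 3 7, Option 4 5. Option 4 eliminated.
Round 3: Option 1 8, Option 2 11, Option 3 12. Option 1 eliminated.
Round 4: Option 2 11, Option 3 20. Option 3 has a majority (≥16).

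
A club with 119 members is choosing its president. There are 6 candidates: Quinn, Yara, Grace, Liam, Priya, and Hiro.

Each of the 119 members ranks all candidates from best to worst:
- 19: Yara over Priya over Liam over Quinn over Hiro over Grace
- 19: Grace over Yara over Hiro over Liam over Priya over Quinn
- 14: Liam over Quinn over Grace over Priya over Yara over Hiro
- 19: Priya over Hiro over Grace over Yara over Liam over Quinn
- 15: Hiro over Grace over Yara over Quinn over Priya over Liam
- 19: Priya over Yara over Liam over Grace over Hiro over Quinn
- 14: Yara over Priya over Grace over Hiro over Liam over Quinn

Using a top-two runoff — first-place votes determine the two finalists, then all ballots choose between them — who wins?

Yara

Round 1 first-place votes: Quinn 0, Yara 33, Grace 19, Liam 14, Priya 38, Hiro 15. Priya and Yara advance.
Runoff: Priya is ranked above Yara on 52 ballots, Yara above Priya on 67.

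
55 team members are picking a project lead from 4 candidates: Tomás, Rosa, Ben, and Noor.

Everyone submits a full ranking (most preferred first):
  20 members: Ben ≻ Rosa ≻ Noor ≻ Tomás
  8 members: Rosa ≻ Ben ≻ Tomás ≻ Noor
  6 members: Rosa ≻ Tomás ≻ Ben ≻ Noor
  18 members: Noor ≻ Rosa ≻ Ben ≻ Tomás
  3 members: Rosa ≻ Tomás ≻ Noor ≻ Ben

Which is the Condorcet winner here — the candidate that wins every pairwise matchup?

Rosa

Rosa vs Tomás: 55–0
Rosa vs Ben: 35–20
Rosa vs Noor: 37–18
Rosa beats every other candidate.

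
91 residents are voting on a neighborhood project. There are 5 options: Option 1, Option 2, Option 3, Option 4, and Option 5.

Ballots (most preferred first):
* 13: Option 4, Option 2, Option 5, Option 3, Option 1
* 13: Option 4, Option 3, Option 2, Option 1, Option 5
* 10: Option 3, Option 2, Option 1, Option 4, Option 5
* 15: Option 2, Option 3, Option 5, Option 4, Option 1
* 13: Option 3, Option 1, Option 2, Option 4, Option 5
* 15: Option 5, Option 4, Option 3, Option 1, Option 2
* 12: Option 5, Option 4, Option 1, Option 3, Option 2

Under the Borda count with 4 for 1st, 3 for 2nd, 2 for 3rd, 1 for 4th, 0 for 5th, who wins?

Option 3

Option 1: 13×0 + 13×1 + 10×2 + 15×0 + 13×3 + 15×1 + 12×2 = 111
Option 2: 13×3 + 13×2 + 10×3 + 15×4 + 13×2 + 15×0 + 12×0 = 181
Option 3: 13×1 + 13×3 + 10×4 + 15×3 + 13×4 + 15×2 + 12×1 = 231
Option 4: 13×4 + 13×4 + 10×1 + 15×1 + 13×1 + 15×3 + 12×3 = 223
Option 5: 13×2 + 13×0 + 10×0 + 15×2 + 13×0 + 15×4 + 12×4 = 164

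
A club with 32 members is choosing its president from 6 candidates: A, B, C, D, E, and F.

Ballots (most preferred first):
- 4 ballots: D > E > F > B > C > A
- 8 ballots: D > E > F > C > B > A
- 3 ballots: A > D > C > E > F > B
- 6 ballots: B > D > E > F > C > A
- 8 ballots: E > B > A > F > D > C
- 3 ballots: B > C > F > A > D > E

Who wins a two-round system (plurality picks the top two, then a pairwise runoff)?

B

Round 1 first-place votes: A 3, B 9, C 0, D 12, E 8, F 0. D and B advance.
Runoff: D is ranked above B on 15 ballots, B above D on 17.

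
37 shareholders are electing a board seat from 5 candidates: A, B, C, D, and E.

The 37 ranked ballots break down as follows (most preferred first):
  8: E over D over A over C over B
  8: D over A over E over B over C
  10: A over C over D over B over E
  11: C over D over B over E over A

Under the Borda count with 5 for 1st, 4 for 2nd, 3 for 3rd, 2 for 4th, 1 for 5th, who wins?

A: 8×3 + 8×4 + 10×5 + 11×1 = 117
B: 8×1 + 8×2 + 10×2 + 11×3 = 77
C: 8×2 + 8×1 + 10×4 + 11×5 = 119
D: 8×4 + 8×5 + 10×3 + 11×4 = 146
E: 8×5 + 8×3 + 10×1 + 11×2 = 96

D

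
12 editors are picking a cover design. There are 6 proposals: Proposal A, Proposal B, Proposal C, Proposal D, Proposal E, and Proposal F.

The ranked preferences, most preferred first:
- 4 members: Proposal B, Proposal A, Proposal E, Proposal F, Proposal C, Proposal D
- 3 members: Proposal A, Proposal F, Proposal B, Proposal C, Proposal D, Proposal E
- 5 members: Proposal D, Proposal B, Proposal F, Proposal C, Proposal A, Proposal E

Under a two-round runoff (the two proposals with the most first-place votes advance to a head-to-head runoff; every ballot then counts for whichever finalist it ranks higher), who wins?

Proposal B

Round 1 first-place votes: Proposal A 3, Proposal B 4, Proposal C 0, Proposal D 5, Proposal E 0, Proposal F 0. Proposal D and Proposal B advance.
Runoff: Proposal D is ranked above Proposal B on 5 ballots, Proposal B above Proposal D on 7.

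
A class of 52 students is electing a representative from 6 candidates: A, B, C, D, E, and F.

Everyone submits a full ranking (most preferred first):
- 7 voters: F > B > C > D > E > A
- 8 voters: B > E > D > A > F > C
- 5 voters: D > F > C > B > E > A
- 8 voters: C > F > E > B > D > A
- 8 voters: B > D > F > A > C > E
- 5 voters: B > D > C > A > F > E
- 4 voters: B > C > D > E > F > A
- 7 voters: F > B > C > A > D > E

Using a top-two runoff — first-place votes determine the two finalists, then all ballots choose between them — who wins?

F

Round 1 first-place votes: A 0, B 25, C 8, D 5, E 0, F 14. B and F advance.
Runoff: B is ranked above F on 25 ballots, F above B on 27.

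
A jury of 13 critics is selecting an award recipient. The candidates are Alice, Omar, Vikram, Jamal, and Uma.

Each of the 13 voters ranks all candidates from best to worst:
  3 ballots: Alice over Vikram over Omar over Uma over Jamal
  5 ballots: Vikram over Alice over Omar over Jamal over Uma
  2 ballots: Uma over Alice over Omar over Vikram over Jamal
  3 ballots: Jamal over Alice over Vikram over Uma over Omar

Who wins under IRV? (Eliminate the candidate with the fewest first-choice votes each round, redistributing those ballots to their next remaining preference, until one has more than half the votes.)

Round 1: Alice 3, Omar 0, Vikram 5, Jamal 3, Uma 2. Omar eliminated.
Round 2: Alice 3, Vikram 5, Jamal 3, Uma 2. Uma eliminated.
Round 3: Alice 5, Vikram 5, Jamal 3. Jamal eliminated.
Round 4: Alice 8, Vikram 5. Alice has a majority (≥7).

Alice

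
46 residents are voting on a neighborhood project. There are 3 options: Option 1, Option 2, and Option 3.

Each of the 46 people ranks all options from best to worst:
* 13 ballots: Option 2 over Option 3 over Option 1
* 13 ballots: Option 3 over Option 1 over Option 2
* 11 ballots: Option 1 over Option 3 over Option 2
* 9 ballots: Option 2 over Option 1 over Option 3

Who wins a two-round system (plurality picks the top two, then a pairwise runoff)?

Option 3

Round 1 first-place votes: Option 1 11, Option 2 22, Option 3 13. Option 2 and Option 3 advance.
Runoff: Option 2 is ranked above Option 3 on 22 ballots, Option 3 above Option 2 on 24.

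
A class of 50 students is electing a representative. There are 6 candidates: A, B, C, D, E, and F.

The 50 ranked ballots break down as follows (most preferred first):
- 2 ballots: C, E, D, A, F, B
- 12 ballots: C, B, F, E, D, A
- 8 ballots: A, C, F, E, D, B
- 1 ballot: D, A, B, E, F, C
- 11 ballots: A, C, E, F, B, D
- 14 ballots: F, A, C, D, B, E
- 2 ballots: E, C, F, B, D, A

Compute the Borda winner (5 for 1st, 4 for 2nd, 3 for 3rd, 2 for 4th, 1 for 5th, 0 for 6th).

C

A: 2×2 + 12×0 + 8×5 + 1×4 + 11×5 + 14×4 + 2×0 = 159
B: 2×0 + 12×4 + 8×0 + 1×3 + 11×1 + 14×1 + 2×2 = 80
C: 2×5 + 12×5 + 8×4 + 1×0 + 11×4 + 14×3 + 2×4 = 196
D: 2×3 + 12×1 + 8×1 + 1×5 + 11×0 + 14×2 + 2×1 = 61
E: 2×4 + 12×2 + 8×2 + 1×2 + 11×3 + 14×0 + 2×5 = 93
F: 2×1 + 12×3 + 8×3 + 1×1 + 11×2 + 14×5 + 2×3 = 161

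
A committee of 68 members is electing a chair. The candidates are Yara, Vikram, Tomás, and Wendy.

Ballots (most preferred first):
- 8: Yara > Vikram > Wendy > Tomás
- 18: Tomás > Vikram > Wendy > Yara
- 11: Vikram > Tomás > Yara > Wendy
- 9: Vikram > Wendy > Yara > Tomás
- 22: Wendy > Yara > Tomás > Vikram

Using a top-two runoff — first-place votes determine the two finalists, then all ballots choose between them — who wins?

Round 1 first-place votes: Yara 8, Vikram 20, Tomás 18, Wendy 22. Wendy and Vikram advance.
Runoff: Wendy is ranked above Vikram on 22 ballots, Vikram above Wendy on 46.

Vikram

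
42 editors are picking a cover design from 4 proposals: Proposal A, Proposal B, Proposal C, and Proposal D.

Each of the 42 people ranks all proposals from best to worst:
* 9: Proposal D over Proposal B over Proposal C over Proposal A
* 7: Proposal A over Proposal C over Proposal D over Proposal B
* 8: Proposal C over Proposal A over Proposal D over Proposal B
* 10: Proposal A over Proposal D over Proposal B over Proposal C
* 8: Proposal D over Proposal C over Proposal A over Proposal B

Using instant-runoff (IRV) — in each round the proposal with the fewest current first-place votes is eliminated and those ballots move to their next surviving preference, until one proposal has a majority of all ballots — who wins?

Round 1: Proposal A 17, Proposal B 0, Proposal C 8, Proposal D 17. Proposal B eliminated.
Round 2: Proposal A 17, Proposal C 8, Proposal D 17. Proposal C eliminated.
Round 3: Proposal A 25, Proposal D 17. Proposal A has a majority (≥22).

Proposal A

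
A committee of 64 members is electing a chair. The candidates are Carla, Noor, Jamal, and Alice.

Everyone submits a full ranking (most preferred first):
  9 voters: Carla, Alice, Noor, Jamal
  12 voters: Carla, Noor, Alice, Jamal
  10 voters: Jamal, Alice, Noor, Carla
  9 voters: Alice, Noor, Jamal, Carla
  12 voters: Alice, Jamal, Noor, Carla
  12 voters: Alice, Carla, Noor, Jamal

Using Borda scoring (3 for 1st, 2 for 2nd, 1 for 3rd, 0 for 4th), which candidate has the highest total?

Carla: 9×3 + 12×3 + 10×0 + 9×0 + 12×0 + 12×2 = 87
Noor: 9×1 + 12×2 + 10×1 + 9×2 + 12×1 + 12×1 = 85
Jamal: 9×0 + 12×0 + 10×3 + 9×1 + 12×2 + 12×0 = 63
Alice: 9×2 + 12×1 + 10×2 + 9×3 + 12×3 + 12×3 = 149

Alice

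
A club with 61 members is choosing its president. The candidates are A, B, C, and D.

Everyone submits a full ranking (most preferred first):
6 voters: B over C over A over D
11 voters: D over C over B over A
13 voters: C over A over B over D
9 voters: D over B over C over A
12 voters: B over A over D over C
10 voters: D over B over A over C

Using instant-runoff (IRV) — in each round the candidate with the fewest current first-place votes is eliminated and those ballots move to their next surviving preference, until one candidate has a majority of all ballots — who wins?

Round 1: A 0, B 18, C 13, D 30. A eliminated.
Round 2: B 18, C 13, D 30. C eliminated.
Round 3: B 31, D 30. B has a majority (≥31).

B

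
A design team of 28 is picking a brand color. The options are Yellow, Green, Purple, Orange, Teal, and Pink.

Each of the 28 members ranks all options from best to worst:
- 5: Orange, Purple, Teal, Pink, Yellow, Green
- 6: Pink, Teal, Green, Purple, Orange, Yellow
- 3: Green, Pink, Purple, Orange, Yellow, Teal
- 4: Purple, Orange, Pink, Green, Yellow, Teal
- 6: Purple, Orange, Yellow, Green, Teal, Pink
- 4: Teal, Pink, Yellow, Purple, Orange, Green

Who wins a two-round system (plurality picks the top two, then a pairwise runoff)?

Purple

Round 1 first-place votes: Yellow 0, Green 3, Purple 10, Orange 5, Teal 4, Pink 6. Purple and Pink advance.
Runoff: Purple is ranked above Pink on 15 ballots, Pink above Purple on 13.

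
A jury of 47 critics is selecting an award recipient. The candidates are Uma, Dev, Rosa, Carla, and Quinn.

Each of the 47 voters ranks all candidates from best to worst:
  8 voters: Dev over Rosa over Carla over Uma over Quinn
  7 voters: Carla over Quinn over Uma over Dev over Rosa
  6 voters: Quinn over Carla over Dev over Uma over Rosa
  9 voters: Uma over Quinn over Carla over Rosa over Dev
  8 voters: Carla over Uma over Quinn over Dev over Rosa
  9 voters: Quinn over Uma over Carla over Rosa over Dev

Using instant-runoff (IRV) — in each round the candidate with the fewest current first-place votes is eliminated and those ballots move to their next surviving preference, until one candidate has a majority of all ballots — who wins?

Round 1: Uma 9, Dev 8, Rosa 0, Carla 15, Quinn 15. Rosa eliminated.
Round 2: Uma 9, Dev 8, Carla 15, Quinn 15. Dev eliminated.
Round 3: Uma 9, Carla 23, Quinn 15. Uma eliminated.
Round 4: Carla 23, Quinn 24. Quinn has a majority (≥24).

Quinn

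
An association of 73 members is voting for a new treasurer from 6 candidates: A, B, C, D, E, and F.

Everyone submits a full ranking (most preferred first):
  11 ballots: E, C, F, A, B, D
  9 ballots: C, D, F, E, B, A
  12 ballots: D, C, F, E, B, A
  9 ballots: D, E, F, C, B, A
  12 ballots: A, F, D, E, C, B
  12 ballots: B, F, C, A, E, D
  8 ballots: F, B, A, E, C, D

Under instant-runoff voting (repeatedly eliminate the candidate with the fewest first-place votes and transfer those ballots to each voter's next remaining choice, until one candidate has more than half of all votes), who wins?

Round 1: A 12, B 12, C 9, D 21, E 11, F 8. F eliminated.
Round 2: A 12, B 20, C 9, D 21, E 11. C eliminated.
Round 3: A 12, B 20, D 30, E 11. E eliminated.
Round 4: A 23, B 20, D 30. B eliminated.
Round 5: A 43, D 30. A has a majority (≥37).

A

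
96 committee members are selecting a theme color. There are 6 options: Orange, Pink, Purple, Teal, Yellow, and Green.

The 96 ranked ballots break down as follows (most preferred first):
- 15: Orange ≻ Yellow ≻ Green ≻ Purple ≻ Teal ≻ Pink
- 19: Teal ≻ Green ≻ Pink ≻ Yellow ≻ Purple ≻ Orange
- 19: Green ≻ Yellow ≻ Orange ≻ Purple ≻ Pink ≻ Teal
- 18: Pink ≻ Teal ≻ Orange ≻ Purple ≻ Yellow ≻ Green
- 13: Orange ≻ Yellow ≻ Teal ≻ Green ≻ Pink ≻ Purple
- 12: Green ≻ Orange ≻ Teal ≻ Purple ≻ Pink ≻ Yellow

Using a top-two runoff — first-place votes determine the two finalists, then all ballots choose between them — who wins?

Round 1 first-place votes: Orange 28, Pink 18, Purple 0, Teal 19, Yellow 0, Green 31. Green and Orange advance.
Runoff: Green is ranked above Orange on 50 ballots, Orange above Green on 46.

Green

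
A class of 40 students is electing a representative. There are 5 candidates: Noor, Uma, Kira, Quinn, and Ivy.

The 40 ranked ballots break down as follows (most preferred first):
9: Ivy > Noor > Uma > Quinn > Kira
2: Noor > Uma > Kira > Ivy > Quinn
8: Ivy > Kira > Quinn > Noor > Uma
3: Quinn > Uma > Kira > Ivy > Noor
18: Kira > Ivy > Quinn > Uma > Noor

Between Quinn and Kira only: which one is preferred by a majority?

Kira

Quinn is ranked above Kira on 12 ballots; Kira above Quinn on 28.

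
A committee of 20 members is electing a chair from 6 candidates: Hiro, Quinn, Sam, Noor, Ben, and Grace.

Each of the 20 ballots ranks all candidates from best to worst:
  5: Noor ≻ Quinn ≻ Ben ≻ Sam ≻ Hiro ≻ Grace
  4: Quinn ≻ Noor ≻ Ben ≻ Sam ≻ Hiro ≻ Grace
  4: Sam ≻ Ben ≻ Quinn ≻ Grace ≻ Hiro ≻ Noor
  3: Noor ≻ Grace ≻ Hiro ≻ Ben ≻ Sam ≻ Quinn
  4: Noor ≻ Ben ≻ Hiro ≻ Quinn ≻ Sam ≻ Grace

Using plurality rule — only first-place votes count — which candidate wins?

Noor

First-place votes: Hiro 0, Quinn 4, Sam 4, Noor 12, Ben 0, Grace 0.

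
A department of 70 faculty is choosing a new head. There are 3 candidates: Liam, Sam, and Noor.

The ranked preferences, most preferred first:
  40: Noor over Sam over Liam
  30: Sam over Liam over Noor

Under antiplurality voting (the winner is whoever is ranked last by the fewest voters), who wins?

Sam

Last-place votes: Liam 40, Sam 0, Noor 30.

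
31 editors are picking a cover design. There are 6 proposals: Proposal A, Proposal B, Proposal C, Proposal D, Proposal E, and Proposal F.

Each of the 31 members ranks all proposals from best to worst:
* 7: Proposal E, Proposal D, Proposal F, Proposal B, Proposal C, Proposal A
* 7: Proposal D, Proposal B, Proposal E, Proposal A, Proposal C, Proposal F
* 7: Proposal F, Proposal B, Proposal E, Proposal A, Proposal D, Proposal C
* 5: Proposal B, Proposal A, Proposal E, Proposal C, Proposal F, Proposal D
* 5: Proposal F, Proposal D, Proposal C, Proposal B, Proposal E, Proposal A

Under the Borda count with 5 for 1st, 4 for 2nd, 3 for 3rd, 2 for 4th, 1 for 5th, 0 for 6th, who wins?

Proposal B

Proposal A: 7×0 + 7×2 + 7×2 + 5×4 + 5×0 = 48
Proposal B: 7×2 + 7×4 + 7×4 + 5×5 + 5×2 = 105
Proposal C: 7×1 + 7×1 + 7×0 + 5×2 + 5×3 = 39
Proposal D: 7×4 + 7×5 + 7×1 + 5×0 + 5×4 = 90
Proposal E: 7×5 + 7×3 + 7×3 + 5×3 + 5×1 = 97
Proposal F: 7×3 + 7×0 + 7×5 + 5×1 + 5×5 = 86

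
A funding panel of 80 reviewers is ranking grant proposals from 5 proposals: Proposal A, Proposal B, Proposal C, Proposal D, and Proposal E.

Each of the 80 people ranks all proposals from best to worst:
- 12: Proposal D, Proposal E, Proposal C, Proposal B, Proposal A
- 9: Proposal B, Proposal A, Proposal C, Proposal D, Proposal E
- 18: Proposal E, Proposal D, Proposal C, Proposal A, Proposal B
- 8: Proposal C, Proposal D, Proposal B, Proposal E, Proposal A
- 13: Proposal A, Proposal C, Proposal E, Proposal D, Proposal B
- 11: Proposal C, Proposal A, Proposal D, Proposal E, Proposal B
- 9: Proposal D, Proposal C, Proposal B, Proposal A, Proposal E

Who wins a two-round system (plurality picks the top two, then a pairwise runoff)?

Proposal C

Round 1 first-place votes: Proposal A 13, Proposal B 9, Proposal C 19, Proposal D 21, Proposal E 18. Proposal D and Proposal C advance.
Runoff: Proposal D is ranked above Proposal C on 39 ballots, Proposal C above Proposal D on 41.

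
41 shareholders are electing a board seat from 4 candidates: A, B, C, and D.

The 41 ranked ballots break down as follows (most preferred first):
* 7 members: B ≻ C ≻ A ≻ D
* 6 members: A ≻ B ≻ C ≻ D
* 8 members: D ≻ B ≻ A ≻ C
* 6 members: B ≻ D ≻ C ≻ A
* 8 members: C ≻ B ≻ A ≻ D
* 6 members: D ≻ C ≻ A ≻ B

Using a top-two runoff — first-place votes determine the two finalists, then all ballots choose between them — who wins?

Round 1 first-place votes: A 6, B 13, C 8, D 14. D and B advance.
Runoff: D is ranked above B on 14 ballots, B above D on 27.

B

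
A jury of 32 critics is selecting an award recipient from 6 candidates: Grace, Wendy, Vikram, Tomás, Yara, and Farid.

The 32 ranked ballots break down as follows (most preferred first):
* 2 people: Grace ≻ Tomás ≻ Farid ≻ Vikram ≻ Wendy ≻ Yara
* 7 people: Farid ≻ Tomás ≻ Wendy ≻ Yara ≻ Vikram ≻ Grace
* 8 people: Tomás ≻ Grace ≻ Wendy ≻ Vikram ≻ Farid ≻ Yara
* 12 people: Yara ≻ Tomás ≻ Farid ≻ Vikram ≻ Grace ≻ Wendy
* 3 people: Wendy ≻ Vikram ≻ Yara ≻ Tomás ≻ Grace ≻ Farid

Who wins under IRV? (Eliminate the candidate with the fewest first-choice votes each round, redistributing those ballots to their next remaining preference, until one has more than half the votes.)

Round 1: Grace 2, Wendy 3, Vikram 0, Tomás 8, Yara 12, Farid 7. Vikram eliminated.
Round 2: Grace 2, Wendy 3, Tomás 8, Yara 12, Farid 7. Grace eliminated.
Round 3: Wendy 3, Tomás 10, Yara 12, Farid 7. Wendy eliminated.
Round 4: Tomás 10, Yara 15, Farid 7. Farid eliminated.
Round 5: Tomás 17, Yara 15. Tomás has a majority (≥17).

Tomás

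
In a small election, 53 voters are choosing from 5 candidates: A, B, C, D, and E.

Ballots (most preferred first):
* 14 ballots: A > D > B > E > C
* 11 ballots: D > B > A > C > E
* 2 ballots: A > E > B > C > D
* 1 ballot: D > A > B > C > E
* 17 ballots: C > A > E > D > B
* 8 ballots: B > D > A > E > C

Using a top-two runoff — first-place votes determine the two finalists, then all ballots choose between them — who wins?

Round 1 first-place votes: A 16, B 8, C 17, D 12, E 0. C and A advance.
Runoff: C is ranked above A on 17 ballots, A above C on 36.

A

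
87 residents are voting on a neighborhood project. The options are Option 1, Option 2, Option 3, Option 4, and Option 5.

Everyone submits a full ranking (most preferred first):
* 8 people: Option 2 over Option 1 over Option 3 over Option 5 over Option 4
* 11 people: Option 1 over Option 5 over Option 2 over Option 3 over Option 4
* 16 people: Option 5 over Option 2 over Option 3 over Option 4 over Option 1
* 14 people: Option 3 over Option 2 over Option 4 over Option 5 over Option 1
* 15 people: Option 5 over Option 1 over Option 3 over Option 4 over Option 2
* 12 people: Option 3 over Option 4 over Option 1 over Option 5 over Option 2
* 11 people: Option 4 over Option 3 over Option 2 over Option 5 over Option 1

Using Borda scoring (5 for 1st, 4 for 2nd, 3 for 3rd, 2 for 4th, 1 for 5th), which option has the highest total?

Option 1: 8×4 + 11×5 + 16×1 + 14×1 + 15×4 + 12×3 + 11×1 = 224
Option 2: 8×5 + 11×3 + 16×4 + 14×4 + 15×1 + 12×1 + 11×3 = 253
Option 3: 8×3 + 11×2 + 16×3 + 14×5 + 15×3 + 12×5 + 11×4 = 313
Option 4: 8×1 + 11×1 + 16×2 + 14×3 + 15×2 + 12×4 + 11×5 = 226
Option 5: 8×2 + 11×4 + 16×5 + 14×2 + 15×5 + 12×2 + 11×2 = 289

Option 3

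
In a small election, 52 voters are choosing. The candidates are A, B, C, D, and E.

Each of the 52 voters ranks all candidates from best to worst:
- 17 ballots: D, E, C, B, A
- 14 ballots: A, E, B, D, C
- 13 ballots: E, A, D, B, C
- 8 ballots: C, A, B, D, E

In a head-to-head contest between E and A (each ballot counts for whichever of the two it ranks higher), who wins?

E is ranked above A on 30 ballots; A above E on 22.

E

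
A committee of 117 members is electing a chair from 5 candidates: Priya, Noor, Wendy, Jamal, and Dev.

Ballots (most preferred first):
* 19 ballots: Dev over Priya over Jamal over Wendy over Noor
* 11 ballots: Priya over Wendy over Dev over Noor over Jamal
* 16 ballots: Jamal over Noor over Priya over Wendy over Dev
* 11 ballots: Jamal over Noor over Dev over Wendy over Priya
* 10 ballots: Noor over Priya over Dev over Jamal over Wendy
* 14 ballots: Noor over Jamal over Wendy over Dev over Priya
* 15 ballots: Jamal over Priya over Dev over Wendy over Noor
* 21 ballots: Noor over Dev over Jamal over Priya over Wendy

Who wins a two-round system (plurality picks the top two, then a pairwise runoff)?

Jamal

Round 1 first-place votes: Priya 11, Noor 45, Wendy 0, Jamal 42, Dev 19. Noor and Jamal advance.
Runoff: Noor is ranked above Jamal on 56 ballots, Jamal above Noor on 61.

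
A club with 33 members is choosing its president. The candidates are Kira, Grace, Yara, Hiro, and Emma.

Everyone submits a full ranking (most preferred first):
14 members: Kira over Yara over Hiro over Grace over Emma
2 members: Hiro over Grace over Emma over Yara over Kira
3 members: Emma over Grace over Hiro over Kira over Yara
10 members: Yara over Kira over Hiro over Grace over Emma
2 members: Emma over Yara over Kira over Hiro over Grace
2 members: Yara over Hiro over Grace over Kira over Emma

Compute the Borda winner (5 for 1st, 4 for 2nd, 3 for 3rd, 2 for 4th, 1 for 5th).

Yara

Kira: 14×5 + 2×1 + 3×2 + 10×4 + 2×3 + 2×2 = 128
Grace: 14×2 + 2×4 + 3×4 + 10×2 + 2×1 + 2×3 = 76
Yara: 14×4 + 2×2 + 3×1 + 10×5 + 2×4 + 2×5 = 131
Hiro: 14×3 + 2×5 + 3×3 + 10×3 + 2×2 + 2×4 = 103
Emma: 14×1 + 2×3 + 3×5 + 10×1 + 2×5 + 2×1 = 57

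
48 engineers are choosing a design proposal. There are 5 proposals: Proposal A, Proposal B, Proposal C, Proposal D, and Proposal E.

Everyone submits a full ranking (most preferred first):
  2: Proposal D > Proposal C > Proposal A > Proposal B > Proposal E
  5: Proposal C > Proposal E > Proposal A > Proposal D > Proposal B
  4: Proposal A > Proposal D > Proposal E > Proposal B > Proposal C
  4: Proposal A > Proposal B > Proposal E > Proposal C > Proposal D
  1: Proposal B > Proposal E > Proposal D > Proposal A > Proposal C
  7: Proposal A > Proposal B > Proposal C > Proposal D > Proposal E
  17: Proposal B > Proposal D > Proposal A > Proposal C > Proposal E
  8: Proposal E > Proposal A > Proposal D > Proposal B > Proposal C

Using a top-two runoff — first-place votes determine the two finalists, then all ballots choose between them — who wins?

Proposal A

Round 1 first-place votes: Proposal A 15, Proposal B 18, Proposal C 5, Proposal D 2, Proposal E 8. Proposal B and Proposal A advance.
Runoff: Proposal B is ranked above Proposal A on 18 ballots, Proposal A above Proposal B on 30.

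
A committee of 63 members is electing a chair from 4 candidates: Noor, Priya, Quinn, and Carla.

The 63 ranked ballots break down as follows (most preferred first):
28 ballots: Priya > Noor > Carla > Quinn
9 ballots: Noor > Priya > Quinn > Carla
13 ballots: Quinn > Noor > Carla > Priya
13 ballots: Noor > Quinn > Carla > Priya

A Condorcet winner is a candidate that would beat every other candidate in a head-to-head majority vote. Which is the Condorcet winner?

Noor vs Priya: 35–28
Noor vs Quinn: 50–13
Noor vs Carla: 63–0
Noor beats every other candidate.

Noor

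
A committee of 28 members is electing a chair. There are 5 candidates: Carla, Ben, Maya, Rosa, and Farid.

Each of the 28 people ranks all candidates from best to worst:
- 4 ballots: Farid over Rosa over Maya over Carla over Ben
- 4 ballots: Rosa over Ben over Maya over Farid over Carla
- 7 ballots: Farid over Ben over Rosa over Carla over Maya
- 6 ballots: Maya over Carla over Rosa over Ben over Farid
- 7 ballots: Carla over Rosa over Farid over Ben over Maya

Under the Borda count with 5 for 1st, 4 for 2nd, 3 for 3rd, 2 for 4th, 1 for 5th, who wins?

Rosa

Carla: 4×2 + 4×1 + 7×2 + 6×4 + 7×5 = 85
Ben: 4×1 + 4×4 + 7×4 + 6×2 + 7×2 = 74
Maya: 4×3 + 4×3 + 7×1 + 6×5 + 7×1 = 68
Rosa: 4×4 + 4×5 + 7×3 + 6×3 + 7×4 = 103
Farid: 4×5 + 4×2 + 7×5 + 6×1 + 7×3 = 90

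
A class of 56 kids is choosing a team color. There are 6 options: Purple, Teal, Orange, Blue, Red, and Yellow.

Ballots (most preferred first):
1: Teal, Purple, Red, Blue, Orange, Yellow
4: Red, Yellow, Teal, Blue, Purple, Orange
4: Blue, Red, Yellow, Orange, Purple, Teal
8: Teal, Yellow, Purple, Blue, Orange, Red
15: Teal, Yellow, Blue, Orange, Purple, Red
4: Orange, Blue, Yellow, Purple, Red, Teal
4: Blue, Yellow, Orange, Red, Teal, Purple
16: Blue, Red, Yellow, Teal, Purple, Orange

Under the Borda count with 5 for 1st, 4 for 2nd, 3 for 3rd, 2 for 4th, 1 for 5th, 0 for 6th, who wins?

Purple: 1×4 + 4×1 + 4×1 + 8×3 + 15×1 + 4×2 + 4×0 + 16×1 = 75
Teal: 1×5 + 4×3 + 4×0 + 8×5 + 15×5 + 4×0 + 4×1 + 16×2 = 168
Orange: 1×1 + 4×0 + 4×2 + 8×1 + 15×2 + 4×5 + 4×3 + 16×0 = 79
Blue: 1×2 + 4×2 + 4×5 + 8×2 + 15×3 + 4×4 + 4×5 + 16×5 = 207
Red: 1×3 + 4×5 + 4×4 + 8×0 + 15×0 + 4×1 + 4×2 + 16×4 = 115
Yellow: 1×0 + 4×4 + 4×3 + 8×4 + 15×4 + 4×3 + 4×4 + 16×3 = 196

Blue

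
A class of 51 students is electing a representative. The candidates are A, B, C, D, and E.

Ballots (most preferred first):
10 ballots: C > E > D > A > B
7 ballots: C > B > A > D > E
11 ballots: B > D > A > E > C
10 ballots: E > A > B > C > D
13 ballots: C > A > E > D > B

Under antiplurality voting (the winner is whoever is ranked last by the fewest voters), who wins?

Last-place votes: A 0, B 23, C 11, D 10, E 7.

A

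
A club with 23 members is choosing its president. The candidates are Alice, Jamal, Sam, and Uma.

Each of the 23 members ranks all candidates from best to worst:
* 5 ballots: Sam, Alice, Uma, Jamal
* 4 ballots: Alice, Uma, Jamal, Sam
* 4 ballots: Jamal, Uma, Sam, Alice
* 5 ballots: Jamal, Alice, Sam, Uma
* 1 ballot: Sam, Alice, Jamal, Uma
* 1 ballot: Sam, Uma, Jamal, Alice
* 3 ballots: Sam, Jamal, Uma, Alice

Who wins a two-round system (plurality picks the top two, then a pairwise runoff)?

Round 1 first-place votes: Alice 4, Jamal 9, Sam 10, Uma 0. Sam and Jamal advance.
Runoff: Sam is ranked above Jamal on 10 ballots, Jamal above Sam on 13.

Jamal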